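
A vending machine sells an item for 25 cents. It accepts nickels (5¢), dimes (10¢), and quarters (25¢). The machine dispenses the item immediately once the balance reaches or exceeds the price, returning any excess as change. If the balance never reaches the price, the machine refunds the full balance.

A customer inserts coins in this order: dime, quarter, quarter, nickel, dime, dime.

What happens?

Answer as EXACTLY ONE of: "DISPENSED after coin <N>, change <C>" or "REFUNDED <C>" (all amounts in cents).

Price: 25¢
Coin 1 (dime, 10¢): balance = 10¢
Coin 2 (quarter, 25¢): balance = 35¢
  → balance >= price → DISPENSE, change = 35 - 25 = 10¢

Answer: DISPENSED after coin 2, change 10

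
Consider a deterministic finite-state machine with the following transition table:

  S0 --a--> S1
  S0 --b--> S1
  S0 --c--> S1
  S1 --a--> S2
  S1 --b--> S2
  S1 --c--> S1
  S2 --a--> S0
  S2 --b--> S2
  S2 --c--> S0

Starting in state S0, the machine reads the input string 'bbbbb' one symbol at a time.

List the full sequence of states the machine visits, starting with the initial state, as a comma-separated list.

Answer: S0, S1, S2, S2, S2, S2

Derivation:
Start: S0
  read 'b': S0 --b--> S1
  read 'b': S1 --b--> S2
  read 'b': S2 --b--> S2
  read 'b': S2 --b--> S2
  read 'b': S2 --b--> S2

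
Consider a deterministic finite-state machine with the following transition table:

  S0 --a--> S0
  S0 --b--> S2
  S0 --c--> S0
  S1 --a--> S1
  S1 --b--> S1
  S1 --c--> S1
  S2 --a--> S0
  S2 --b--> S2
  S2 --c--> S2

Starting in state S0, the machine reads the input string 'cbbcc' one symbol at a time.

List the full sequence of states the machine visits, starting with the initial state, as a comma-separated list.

Start: S0
  read 'c': S0 --c--> S0
  read 'b': S0 --b--> S2
  read 'b': S2 --b--> S2
  read 'c': S2 --c--> S2
  read 'c': S2 --c--> S2

Answer: S0, S0, S2, S2, S2, S2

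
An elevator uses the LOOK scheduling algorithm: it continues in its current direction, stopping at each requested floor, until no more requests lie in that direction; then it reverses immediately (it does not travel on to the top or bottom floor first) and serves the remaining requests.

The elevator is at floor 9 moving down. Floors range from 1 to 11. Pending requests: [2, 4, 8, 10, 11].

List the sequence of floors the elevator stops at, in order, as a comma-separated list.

Answer: 8, 4, 2, 10, 11

Derivation:
Current: 9, moving DOWN
Serve below first (descending): [8, 4, 2]
Then reverse, serve above (ascending): [10, 11]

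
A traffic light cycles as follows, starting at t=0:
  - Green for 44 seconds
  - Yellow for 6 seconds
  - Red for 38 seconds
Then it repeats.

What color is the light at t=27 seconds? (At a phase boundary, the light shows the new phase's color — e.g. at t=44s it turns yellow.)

Answer: green

Derivation:
Cycle length = 44 + 6 + 38 = 88s
t = 27, phase_t = 27 mod 88 = 27
27 < 44 (green end) → GREEN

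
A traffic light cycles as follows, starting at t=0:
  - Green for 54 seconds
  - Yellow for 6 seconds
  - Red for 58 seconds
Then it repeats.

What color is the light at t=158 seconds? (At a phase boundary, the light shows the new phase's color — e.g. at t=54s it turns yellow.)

Answer: green

Derivation:
Cycle length = 54 + 6 + 58 = 118s
t = 158, phase_t = 158 mod 118 = 40
40 < 54 (green end) → GREEN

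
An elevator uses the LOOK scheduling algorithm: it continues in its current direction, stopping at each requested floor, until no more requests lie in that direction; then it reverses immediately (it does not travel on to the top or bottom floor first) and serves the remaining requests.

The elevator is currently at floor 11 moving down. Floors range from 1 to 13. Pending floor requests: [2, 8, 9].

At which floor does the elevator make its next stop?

Current floor: 11, direction: down
Requests above: []
Requests below: [2, 8, 9]
Moving down and requests lie below → nearest below is max([2, 8, 9]) = 9

Answer: 9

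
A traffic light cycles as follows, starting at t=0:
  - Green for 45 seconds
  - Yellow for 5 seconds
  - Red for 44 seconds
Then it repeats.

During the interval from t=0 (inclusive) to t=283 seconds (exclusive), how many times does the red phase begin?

Answer: 3

Derivation:
Cycle = 45+5+44 = 94s
red phase starts at t = k*94 + 50 for k=0,1,2,...
Need k*94+50 < 283 → k < 2.479
k ∈ {0, ..., 2} → 3 starts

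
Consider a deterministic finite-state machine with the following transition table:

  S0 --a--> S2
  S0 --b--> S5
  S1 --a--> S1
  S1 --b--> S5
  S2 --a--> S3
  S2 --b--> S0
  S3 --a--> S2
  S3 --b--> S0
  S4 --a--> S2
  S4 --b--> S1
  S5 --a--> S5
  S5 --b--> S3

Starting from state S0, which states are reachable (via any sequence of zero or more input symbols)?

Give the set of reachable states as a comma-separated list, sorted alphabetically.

BFS from S0:
  visit S0: S0--a-->S2 (new), S0--b-->S5 (new)
  visit S2: S2--a-->S3 (new), S2--b-->S0 (seen)
  visit S5: S5--a-->S5 (seen), S5--b-->S3 (seen)
  visit S3: S3--a-->S2 (seen), S3--b-->S0 (seen)

Answer: S0, S2, S3, S5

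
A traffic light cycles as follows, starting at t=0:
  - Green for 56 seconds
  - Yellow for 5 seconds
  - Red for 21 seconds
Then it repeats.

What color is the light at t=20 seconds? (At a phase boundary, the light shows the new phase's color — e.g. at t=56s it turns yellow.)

Answer: green

Derivation:
Cycle length = 56 + 5 + 21 = 82s
t = 20, phase_t = 20 mod 82 = 20
20 < 56 (green end) → GREEN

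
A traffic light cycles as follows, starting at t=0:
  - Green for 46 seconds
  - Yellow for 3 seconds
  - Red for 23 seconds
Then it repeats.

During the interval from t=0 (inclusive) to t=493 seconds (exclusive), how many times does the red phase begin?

Cycle = 46+3+23 = 72s
red phase starts at t = k*72 + 49 for k=0,1,2,...
Need k*72+49 < 493 → k < 6.167
k ∈ {0, ..., 6} → 7 starts

Answer: 7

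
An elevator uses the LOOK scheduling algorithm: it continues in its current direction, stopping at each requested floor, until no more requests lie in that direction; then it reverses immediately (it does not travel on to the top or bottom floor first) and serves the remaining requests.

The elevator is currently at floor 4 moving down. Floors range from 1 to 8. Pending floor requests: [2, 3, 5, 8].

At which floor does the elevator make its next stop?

Current floor: 4, direction: down
Requests above: [5, 8]
Requests below: [2, 3]
Moving down and requests lie below → nearest below is max([2, 3]) = 3

Answer: 3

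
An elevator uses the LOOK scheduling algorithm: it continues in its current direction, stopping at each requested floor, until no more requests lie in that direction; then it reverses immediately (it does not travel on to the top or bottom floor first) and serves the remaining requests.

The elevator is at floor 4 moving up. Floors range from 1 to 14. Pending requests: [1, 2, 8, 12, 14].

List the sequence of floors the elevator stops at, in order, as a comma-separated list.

Answer: 8, 12, 14, 2, 1

Derivation:
Current: 4, moving UP
Serve above first (ascending): [8, 12, 14]
Then reverse, serve below (descending): [2, 1]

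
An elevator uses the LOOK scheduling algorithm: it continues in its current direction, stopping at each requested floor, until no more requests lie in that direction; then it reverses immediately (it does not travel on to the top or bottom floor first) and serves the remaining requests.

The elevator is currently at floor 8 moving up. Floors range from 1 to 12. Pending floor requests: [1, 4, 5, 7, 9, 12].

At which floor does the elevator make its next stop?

Answer: 9

Derivation:
Current floor: 8, direction: up
Requests above: [9, 12]
Requests below: [1, 4, 5, 7]
Moving up and requests lie above → nearest above is min([9, 12]) = 9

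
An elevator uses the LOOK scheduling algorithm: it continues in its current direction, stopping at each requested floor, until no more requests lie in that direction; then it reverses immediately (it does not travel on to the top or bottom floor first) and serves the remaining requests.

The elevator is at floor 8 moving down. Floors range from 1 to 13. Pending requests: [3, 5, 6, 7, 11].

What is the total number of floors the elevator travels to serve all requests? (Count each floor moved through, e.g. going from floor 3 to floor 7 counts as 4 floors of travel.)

Answer: 13

Derivation:
Start at floor 8 moving down, LOOK stop order: [7, 6, 5, 3, 11]
  8 → 7: |7-8| = 1, total = 1
  7 → 6: |6-7| = 1, total = 2
  6 → 5: |5-6| = 1, total = 3
  5 → 3: |3-5| = 2, total = 5
  3 → 11: |11-3| = 8, total = 13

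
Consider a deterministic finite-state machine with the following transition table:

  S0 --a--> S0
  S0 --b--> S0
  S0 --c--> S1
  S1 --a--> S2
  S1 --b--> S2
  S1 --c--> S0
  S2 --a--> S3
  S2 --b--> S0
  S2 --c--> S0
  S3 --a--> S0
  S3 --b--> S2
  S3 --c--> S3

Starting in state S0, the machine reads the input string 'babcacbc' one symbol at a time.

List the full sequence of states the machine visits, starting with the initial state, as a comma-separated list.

Answer: S0, S0, S0, S0, S1, S2, S0, S0, S1

Derivation:
Start: S0
  read 'b': S0 --b--> S0
  read 'a': S0 --a--> S0
  read 'b': S0 --b--> S0
  read 'c': S0 --c--> S1
  read 'a': S1 --a--> S2
  read 'c': S2 --c--> S0
  read 'b': S0 --b--> S0
  read 'c': S0 --c--> S1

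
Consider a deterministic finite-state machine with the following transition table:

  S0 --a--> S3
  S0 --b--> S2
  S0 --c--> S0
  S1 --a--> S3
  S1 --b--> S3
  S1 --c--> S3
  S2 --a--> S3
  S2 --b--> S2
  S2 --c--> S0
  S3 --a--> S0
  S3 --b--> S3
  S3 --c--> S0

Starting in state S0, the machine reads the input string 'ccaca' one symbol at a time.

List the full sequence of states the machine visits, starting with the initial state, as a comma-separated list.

Answer: S0, S0, S0, S3, S0, S3

Derivation:
Start: S0
  read 'c': S0 --c--> S0
  read 'c': S0 --c--> S0
  read 'a': S0 --a--> S3
  read 'c': S3 --c--> S0
  read 'a': S0 --a--> S3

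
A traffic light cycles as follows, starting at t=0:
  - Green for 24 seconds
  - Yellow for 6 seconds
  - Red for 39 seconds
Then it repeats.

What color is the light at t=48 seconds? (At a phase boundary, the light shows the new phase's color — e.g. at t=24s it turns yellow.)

Cycle length = 24 + 6 + 39 = 69s
t = 48, phase_t = 48 mod 69 = 48
48 >= 30 → RED

Answer: red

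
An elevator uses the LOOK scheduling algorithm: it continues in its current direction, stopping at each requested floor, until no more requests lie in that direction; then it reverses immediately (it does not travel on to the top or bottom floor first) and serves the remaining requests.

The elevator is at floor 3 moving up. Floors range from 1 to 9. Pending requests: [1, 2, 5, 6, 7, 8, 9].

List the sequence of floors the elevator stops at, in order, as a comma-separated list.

Answer: 5, 6, 7, 8, 9, 2, 1

Derivation:
Current: 3, moving UP
Serve above first (ascending): [5, 6, 7, 8, 9]
Then reverse, serve below (descending): [2, 1]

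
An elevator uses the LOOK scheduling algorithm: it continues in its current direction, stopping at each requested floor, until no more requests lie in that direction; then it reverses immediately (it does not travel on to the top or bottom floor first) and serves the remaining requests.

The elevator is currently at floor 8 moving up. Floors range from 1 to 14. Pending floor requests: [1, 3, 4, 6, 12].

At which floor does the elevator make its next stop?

Current floor: 8, direction: up
Requests above: [12]
Requests below: [1, 3, 4, 6]
Moving up and requests lie above → nearest above is min([12]) = 12

Answer: 12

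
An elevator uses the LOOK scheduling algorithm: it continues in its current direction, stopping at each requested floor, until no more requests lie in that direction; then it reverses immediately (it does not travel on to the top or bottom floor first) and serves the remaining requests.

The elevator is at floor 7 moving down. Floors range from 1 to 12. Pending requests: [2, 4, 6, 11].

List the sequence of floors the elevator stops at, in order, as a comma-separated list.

Current: 7, moving DOWN
Serve below first (descending): [6, 4, 2]
Then reverse, serve above (ascending): [11]

Answer: 6, 4, 2, 11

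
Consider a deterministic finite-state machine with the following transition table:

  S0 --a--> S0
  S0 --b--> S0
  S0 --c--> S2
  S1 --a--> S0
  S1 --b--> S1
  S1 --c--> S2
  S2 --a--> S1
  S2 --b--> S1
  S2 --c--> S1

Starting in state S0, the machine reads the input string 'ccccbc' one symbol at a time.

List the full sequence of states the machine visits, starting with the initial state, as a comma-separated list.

Start: S0
  read 'c': S0 --c--> S2
  read 'c': S2 --c--> S1
  read 'c': S1 --c--> S2
  read 'c': S2 --c--> S1
  read 'b': S1 --b--> S1
  read 'c': S1 --c--> S2

Answer: S0, S2, S1, S2, S1, S1, S2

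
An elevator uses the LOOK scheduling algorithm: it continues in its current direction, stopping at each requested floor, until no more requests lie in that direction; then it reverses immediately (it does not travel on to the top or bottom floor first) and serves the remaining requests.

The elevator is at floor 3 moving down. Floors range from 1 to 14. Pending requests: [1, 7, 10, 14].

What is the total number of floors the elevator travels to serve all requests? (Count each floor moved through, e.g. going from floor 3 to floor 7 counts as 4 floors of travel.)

Answer: 15

Derivation:
Start at floor 3 moving down, LOOK stop order: [1, 7, 10, 14]
  3 → 1: |1-3| = 2, total = 2
  1 → 7: |7-1| = 6, total = 8
  7 → 10: |10-7| = 3, total = 11
  10 → 14: |14-10| = 4, total = 15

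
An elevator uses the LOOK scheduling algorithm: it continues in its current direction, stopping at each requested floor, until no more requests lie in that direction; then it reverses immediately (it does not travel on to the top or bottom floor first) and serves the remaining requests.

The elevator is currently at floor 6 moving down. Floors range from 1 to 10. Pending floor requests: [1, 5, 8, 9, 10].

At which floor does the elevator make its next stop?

Current floor: 6, direction: down
Requests above: [8, 9, 10]
Requests below: [1, 5]
Moving down and requests lie below → nearest below is max([1, 5]) = 5

Answer: 5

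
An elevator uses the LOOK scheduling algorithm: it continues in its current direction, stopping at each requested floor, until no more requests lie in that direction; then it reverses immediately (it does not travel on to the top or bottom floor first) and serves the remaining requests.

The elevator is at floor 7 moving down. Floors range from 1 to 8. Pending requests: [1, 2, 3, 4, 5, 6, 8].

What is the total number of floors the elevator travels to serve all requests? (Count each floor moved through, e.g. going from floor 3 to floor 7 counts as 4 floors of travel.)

Answer: 13

Derivation:
Start at floor 7 moving down, LOOK stop order: [6, 5, 4, 3, 2, 1, 8]
  7 → 6: |6-7| = 1, total = 1
  6 → 5: |5-6| = 1, total = 2
  5 → 4: |4-5| = 1, total = 3
  4 → 3: |3-4| = 1, total = 4
  3 → 2: |2-3| = 1, total = 5
  2 → 1: |1-2| = 1, total = 6
  1 → 8: |8-1| = 7, total = 13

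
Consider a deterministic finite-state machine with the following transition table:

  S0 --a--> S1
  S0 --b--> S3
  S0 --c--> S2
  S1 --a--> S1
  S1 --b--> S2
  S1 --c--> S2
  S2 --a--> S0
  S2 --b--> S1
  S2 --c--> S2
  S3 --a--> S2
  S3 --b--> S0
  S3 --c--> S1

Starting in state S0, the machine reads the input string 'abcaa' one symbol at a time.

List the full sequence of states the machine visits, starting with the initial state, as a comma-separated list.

Answer: S0, S1, S2, S2, S0, S1

Derivation:
Start: S0
  read 'a': S0 --a--> S1
  read 'b': S1 --b--> S2
  read 'c': S2 --c--> S2
  read 'a': S2 --a--> S0
  read 'a': S0 --a--> S1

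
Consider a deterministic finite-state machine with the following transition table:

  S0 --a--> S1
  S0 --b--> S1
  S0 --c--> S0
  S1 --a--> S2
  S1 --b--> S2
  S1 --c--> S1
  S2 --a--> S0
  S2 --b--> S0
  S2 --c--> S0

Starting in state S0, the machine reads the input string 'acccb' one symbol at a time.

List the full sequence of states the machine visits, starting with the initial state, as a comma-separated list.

Answer: S0, S1, S1, S1, S1, S2

Derivation:
Start: S0
  read 'a': S0 --a--> S1
  read 'c': S1 --c--> S1
  read 'c': S1 --c--> S1
  read 'c': S1 --c--> S1
  read 'b': S1 --b--> S2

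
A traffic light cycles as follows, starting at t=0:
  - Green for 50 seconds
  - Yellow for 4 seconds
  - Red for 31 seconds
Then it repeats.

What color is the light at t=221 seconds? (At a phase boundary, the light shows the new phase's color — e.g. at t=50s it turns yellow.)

Cycle length = 50 + 4 + 31 = 85s
t = 221, phase_t = 221 mod 85 = 51
50 <= 51 < 54 (yellow end) → YELLOW

Answer: yellow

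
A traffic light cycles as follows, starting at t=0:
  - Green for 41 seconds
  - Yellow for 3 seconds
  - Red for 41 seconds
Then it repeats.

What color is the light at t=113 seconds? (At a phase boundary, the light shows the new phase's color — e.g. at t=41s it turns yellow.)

Answer: green

Derivation:
Cycle length = 41 + 3 + 41 = 85s
t = 113, phase_t = 113 mod 85 = 28
28 < 41 (green end) → GREEN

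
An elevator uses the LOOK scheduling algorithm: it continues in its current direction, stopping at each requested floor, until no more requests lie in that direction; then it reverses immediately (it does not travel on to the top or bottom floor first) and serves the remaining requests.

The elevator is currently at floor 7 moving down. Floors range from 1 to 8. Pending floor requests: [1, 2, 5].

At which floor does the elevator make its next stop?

Answer: 5

Derivation:
Current floor: 7, direction: down
Requests above: []
Requests below: [1, 2, 5]
Moving down and requests lie below → nearest below is max([1, 2, 5]) = 5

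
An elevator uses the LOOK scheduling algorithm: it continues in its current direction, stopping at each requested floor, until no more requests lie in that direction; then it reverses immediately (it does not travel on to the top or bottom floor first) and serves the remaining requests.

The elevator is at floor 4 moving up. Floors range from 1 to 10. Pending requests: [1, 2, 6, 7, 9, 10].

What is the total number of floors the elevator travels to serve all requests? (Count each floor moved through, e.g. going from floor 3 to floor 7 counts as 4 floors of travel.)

Answer: 15

Derivation:
Start at floor 4 moving up, LOOK stop order: [6, 7, 9, 10, 2, 1]
  4 → 6: |6-4| = 2, total = 2
  6 → 7: |7-6| = 1, total = 3
  7 → 9: |9-7| = 2, total = 5
  9 → 10: |10-9| = 1, total = 6
  10 → 2: |2-10| = 8, total = 14
  2 → 1: |1-2| = 1, total = 15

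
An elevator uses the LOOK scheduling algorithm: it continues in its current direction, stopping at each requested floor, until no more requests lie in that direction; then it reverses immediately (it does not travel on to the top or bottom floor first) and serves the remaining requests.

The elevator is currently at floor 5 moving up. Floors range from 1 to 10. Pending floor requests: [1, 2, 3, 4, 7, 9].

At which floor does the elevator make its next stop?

Answer: 7

Derivation:
Current floor: 5, direction: up
Requests above: [7, 9]
Requests below: [1, 2, 3, 4]
Moving up and requests lie above → nearest above is min([7, 9]) = 7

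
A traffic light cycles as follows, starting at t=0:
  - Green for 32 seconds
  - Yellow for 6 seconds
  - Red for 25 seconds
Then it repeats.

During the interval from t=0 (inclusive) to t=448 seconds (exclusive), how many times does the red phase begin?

Cycle = 32+6+25 = 63s
red phase starts at t = k*63 + 38 for k=0,1,2,...
Need k*63+38 < 448 → k < 6.508
k ∈ {0, ..., 6} → 7 starts

Answer: 7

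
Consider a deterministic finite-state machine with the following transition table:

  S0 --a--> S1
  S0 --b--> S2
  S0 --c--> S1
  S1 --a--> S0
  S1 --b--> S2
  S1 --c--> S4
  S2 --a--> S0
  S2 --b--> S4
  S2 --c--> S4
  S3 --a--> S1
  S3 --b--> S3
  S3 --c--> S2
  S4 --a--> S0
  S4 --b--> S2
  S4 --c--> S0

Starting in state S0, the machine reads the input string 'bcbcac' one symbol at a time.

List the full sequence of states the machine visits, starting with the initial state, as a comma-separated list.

Start: S0
  read 'b': S0 --b--> S2
  read 'c': S2 --c--> S4
  read 'b': S4 --b--> S2
  read 'c': S2 --c--> S4
  read 'a': S4 --a--> S0
  read 'c': S0 --c--> S1

Answer: S0, S2, S4, S2, S4, S0, S1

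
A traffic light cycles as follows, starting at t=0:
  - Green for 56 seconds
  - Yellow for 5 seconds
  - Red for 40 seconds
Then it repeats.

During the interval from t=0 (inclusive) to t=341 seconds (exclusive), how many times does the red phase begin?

Cycle = 56+5+40 = 101s
red phase starts at t = k*101 + 61 for k=0,1,2,...
Need k*101+61 < 341 → k < 2.772
k ∈ {0, ..., 2} → 3 starts

Answer: 3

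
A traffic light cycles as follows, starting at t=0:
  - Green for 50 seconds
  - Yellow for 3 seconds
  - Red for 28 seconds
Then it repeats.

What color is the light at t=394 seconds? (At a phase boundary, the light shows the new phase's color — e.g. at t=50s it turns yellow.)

Answer: red

Derivation:
Cycle length = 50 + 3 + 28 = 81s
t = 394, phase_t = 394 mod 81 = 70
70 >= 53 → RED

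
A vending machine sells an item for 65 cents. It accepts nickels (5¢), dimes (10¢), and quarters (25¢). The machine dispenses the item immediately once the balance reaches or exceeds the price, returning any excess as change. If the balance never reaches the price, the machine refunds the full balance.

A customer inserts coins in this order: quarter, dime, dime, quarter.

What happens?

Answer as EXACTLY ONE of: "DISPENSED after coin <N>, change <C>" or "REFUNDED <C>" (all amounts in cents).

Price: 65¢
Coin 1 (quarter, 25¢): balance = 25¢
Coin 2 (dime, 10¢): balance = 35¢
Coin 3 (dime, 10¢): balance = 45¢
Coin 4 (quarter, 25¢): balance = 70¢
  → balance >= price → DISPENSE, change = 70 - 65 = 5¢

Answer: DISPENSED after coin 4, change 5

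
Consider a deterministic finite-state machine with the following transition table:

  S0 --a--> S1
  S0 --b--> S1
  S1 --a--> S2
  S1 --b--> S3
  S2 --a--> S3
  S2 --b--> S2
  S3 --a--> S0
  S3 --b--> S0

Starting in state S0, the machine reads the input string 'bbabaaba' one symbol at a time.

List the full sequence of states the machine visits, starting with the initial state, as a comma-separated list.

Start: S0
  read 'b': S0 --b--> S1
  read 'b': S1 --b--> S3
  read 'a': S3 --a--> S0
  read 'b': S0 --b--> S1
  read 'a': S1 --a--> S2
  read 'a': S2 --a--> S3
  read 'b': S3 --b--> S0
  read 'a': S0 --a--> S1

Answer: S0, S1, S3, S0, S1, S2, S3, S0, S1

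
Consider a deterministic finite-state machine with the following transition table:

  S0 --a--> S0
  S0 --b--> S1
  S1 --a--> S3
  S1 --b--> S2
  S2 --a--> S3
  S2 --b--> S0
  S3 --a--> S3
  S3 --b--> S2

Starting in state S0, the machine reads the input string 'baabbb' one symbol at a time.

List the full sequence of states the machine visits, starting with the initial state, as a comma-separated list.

Start: S0
  read 'b': S0 --b--> S1
  read 'a': S1 --a--> S3
  read 'a': S3 --a--> S3
  read 'b': S3 --b--> S2
  read 'b': S2 --b--> S0
  read 'b': S0 --b--> S1

Answer: S0, S1, S3, S3, S2, S0, S1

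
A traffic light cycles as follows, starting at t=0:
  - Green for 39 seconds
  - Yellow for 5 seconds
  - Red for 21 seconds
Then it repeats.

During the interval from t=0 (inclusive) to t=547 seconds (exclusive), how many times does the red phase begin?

Answer: 8

Derivation:
Cycle = 39+5+21 = 65s
red phase starts at t = k*65 + 44 for k=0,1,2,...
Need k*65+44 < 547 → k < 7.738
k ∈ {0, ..., 7} → 8 starts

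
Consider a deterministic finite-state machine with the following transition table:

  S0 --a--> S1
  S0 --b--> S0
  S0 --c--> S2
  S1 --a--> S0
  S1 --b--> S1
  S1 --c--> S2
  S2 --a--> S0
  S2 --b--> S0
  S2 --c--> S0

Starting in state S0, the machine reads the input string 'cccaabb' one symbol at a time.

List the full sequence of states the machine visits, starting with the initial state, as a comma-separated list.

Answer: S0, S2, S0, S2, S0, S1, S1, S1

Derivation:
Start: S0
  read 'c': S0 --c--> S2
  read 'c': S2 --c--> S0
  read 'c': S0 --c--> S2
  read 'a': S2 --a--> S0
  read 'a': S0 --a--> S1
  read 'b': S1 --b--> S1
  read 'b': S1 --b--> S1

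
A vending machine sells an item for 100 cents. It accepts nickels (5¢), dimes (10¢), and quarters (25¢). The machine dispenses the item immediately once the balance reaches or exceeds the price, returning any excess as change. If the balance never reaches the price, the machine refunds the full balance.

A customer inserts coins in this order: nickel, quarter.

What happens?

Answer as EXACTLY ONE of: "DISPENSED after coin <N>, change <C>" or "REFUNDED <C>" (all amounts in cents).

Answer: REFUNDED 30

Derivation:
Price: 100¢
Coin 1 (nickel, 5¢): balance = 5¢
Coin 2 (quarter, 25¢): balance = 30¢
All coins inserted, balance 30¢ < price 100¢ → REFUND 30¢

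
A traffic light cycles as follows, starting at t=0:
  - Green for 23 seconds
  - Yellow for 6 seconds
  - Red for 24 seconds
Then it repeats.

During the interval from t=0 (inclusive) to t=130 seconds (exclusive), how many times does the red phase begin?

Answer: 2

Derivation:
Cycle = 23+6+24 = 53s
red phase starts at t = k*53 + 29 for k=0,1,2,...
Need k*53+29 < 130 → k < 1.906
k ∈ {0, ..., 1} → 2 starts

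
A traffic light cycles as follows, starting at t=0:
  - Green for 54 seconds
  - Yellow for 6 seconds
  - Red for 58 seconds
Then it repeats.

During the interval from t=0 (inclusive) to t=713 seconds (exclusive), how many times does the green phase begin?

Cycle = 54+6+58 = 118s
green phase starts at t = k*118 + 0 for k=0,1,2,...
Need k*118+0 < 713 → k < 6.042
k ∈ {0, ..., 6} → 7 starts

Answer: 7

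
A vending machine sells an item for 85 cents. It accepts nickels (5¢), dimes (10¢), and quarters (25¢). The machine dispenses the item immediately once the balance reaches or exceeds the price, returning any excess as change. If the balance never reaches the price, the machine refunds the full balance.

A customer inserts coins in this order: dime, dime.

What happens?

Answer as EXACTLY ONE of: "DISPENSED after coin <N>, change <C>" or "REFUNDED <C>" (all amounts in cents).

Price: 85¢
Coin 1 (dime, 10¢): balance = 10¢
Coin 2 (dime, 10¢): balance = 20¢
All coins inserted, balance 20¢ < price 85¢ → REFUND 20¢

Answer: REFUNDED 20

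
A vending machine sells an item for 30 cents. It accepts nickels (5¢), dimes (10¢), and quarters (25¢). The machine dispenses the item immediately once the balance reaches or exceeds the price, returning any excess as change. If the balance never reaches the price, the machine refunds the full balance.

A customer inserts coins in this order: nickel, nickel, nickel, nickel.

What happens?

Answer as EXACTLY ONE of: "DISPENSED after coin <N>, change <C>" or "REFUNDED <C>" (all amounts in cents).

Price: 30¢
Coin 1 (nickel, 5¢): balance = 5¢
Coin 2 (nickel, 5¢): balance = 10¢
Coin 3 (nickel, 5¢): balance = 15¢
Coin 4 (nickel, 5¢): balance = 20¢
All coins inserted, balance 20¢ < price 30¢ → REFUND 20¢

Answer: REFUNDED 20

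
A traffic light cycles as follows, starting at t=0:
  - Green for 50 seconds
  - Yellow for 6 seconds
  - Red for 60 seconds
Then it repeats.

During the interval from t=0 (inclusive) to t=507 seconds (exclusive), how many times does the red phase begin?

Answer: 4

Derivation:
Cycle = 50+6+60 = 116s
red phase starts at t = k*116 + 56 for k=0,1,2,...
Need k*116+56 < 507 → k < 3.888
k ∈ {0, ..., 3} → 4 starts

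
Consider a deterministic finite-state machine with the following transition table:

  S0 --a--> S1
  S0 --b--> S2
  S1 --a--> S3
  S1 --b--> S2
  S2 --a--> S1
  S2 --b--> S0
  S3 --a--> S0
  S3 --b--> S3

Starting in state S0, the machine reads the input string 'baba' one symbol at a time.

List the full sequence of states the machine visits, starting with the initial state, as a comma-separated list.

Answer: S0, S2, S1, S2, S1

Derivation:
Start: S0
  read 'b': S0 --b--> S2
  read 'a': S2 --a--> S1
  read 'b': S1 --b--> S2
  read 'a': S2 --a--> S1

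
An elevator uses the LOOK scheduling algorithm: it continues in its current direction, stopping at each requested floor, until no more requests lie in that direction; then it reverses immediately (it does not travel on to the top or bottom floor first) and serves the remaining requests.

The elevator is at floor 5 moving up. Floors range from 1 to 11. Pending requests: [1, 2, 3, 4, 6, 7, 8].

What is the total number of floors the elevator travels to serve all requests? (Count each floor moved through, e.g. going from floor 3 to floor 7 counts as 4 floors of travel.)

Start at floor 5 moving up, LOOK stop order: [6, 7, 8, 4, 3, 2, 1]
  5 → 6: |6-5| = 1, total = 1
  6 → 7: |7-6| = 1, total = 2
  7 → 8: |8-7| = 1, total = 3
  8 → 4: |4-8| = 4, total = 7
  4 → 3: |3-4| = 1, total = 8
  3 → 2: |2-3| = 1, total = 9
  2 → 1: |1-2| = 1, total = 10

Answer: 10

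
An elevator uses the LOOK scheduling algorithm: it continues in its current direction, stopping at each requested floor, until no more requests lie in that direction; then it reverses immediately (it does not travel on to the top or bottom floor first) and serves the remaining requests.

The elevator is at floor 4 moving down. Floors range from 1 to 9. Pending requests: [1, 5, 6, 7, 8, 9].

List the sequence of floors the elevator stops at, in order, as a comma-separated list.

Answer: 1, 5, 6, 7, 8, 9

Derivation:
Current: 4, moving DOWN
Serve below first (descending): [1]
Then reverse, serve above (ascending): [5, 6, 7, 8, 9]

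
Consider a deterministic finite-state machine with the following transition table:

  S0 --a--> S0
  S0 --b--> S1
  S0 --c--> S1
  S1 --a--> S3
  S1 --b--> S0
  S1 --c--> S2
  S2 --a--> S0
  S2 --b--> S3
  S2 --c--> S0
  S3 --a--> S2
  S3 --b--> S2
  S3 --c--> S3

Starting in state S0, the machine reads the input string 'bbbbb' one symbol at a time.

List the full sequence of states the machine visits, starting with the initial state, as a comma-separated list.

Start: S0
  read 'b': S0 --b--> S1
  read 'b': S1 --b--> S0
  read 'b': S0 --b--> S1
  read 'b': S1 --b--> S0
  read 'b': S0 --b--> S1

Answer: S0, S1, S0, S1, S0, S1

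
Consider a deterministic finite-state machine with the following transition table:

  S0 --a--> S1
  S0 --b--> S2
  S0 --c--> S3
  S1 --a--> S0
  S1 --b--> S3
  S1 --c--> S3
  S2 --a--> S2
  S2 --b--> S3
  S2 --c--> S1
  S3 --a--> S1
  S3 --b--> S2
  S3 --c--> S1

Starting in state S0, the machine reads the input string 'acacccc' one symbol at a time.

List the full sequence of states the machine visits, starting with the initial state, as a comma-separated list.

Answer: S0, S1, S3, S1, S3, S1, S3, S1

Derivation:
Start: S0
  read 'a': S0 --a--> S1
  read 'c': S1 --c--> S3
  read 'a': S3 --a--> S1
  read 'c': S1 --c--> S3
  read 'c': S3 --c--> S1
  read 'c': S1 --c--> S3
  read 'c': S3 --c--> S1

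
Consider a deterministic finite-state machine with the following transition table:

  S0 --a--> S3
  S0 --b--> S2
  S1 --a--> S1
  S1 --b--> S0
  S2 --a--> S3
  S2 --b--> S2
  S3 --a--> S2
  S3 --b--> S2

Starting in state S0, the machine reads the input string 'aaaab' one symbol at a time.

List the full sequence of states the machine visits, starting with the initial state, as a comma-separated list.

Answer: S0, S3, S2, S3, S2, S2

Derivation:
Start: S0
  read 'a': S0 --a--> S3
  read 'a': S3 --a--> S2
  read 'a': S2 --a--> S3
  read 'a': S3 --a--> S2
  read 'b': S2 --b--> S2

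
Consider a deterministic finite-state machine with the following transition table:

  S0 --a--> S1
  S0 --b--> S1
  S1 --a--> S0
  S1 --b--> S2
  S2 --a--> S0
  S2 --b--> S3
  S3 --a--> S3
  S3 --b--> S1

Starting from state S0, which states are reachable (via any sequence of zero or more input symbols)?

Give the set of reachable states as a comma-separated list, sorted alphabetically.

BFS from S0:
  visit S0: S0--a-->S1 (new), S0--b-->S1 (seen)
  visit S1: S1--a-->S0 (seen), S1--b-->S2 (new)
  visit S2: S2--a-->S0 (seen), S2--b-->S3 (new)
  visit S3: S3--a-->S3 (seen), S3--b-->S1 (seen)

Answer: S0, S1, S2, S3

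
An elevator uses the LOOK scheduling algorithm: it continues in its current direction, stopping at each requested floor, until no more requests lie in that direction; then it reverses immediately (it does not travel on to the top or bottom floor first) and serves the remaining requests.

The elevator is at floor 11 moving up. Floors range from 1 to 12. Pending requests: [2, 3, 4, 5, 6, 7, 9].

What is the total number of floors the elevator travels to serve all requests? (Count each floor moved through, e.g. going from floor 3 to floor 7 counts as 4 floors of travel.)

Start at floor 11 moving up, LOOK stop order: [9, 7, 6, 5, 4, 3, 2]
  11 → 9: |9-11| = 2, total = 2
  9 → 7: |7-9| = 2, total = 4
  7 → 6: |6-7| = 1, total = 5
  6 → 5: |5-6| = 1, total = 6
  5 → 4: |4-5| = 1, total = 7
  4 → 3: |3-4| = 1, total = 8
  3 → 2: |2-3| = 1, total = 9

Answer: 9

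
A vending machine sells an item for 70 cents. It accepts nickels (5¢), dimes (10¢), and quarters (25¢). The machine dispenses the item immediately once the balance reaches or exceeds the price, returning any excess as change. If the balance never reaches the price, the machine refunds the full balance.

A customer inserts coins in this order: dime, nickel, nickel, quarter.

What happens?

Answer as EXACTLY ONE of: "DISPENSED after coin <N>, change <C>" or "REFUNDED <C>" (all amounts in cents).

Price: 70¢
Coin 1 (dime, 10¢): balance = 10¢
Coin 2 (nickel, 5¢): balance = 15¢
Coin 3 (nickel, 5¢): balance = 20¢
Coin 4 (quarter, 25¢): balance = 45¢
All coins inserted, balance 45¢ < price 70¢ → REFUND 45¢

Answer: REFUNDED 45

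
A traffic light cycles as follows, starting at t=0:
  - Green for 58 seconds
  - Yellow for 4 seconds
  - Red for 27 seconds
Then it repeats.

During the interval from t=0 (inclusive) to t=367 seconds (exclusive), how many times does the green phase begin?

Cycle = 58+4+27 = 89s
green phase starts at t = k*89 + 0 for k=0,1,2,...
Need k*89+0 < 367 → k < 4.124
k ∈ {0, ..., 4} → 5 starts

Answer: 5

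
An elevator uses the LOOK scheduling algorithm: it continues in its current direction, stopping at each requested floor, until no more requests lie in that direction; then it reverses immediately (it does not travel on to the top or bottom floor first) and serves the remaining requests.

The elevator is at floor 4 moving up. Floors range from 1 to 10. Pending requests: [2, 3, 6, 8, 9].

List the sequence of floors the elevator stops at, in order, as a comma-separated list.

Current: 4, moving UP
Serve above first (ascending): [6, 8, 9]
Then reverse, serve below (descending): [3, 2]

Answer: 6, 8, 9, 3, 2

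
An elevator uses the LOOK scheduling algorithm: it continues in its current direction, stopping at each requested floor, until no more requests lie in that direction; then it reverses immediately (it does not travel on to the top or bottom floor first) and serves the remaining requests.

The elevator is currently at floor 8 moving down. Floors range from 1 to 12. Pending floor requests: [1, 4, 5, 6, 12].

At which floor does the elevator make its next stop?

Current floor: 8, direction: down
Requests above: [12]
Requests below: [1, 4, 5, 6]
Moving down and requests lie below → nearest below is max([1, 4, 5, 6]) = 6

Answer: 6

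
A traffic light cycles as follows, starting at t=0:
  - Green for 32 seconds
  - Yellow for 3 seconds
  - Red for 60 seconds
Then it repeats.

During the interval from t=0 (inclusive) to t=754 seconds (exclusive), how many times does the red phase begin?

Answer: 8

Derivation:
Cycle = 32+3+60 = 95s
red phase starts at t = k*95 + 35 for k=0,1,2,...
Need k*95+35 < 754 → k < 7.568
k ∈ {0, ..., 7} → 8 starts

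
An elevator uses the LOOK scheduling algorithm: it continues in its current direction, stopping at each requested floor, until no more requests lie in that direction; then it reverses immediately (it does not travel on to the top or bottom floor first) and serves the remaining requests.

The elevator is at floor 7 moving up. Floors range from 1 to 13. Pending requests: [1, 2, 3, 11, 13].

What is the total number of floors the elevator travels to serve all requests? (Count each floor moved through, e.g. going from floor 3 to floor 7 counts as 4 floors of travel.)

Answer: 18

Derivation:
Start at floor 7 moving up, LOOK stop order: [11, 13, 3, 2, 1]
  7 → 11: |11-7| = 4, total = 4
  11 → 13: |13-11| = 2, total = 6
  13 → 3: |3-13| = 10, total = 16
  3 → 2: |2-3| = 1, total = 17
  2 → 1: |1-2| = 1, total = 18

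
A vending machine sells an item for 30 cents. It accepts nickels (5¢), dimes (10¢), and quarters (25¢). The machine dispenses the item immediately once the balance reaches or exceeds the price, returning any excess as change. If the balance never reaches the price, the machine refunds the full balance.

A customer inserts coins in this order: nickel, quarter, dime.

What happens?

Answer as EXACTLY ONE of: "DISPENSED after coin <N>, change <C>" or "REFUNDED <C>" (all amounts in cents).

Price: 30¢
Coin 1 (nickel, 5¢): balance = 5¢
Coin 2 (quarter, 25¢): balance = 30¢
  → balance >= price → DISPENSE, change = 30 - 30 = 0¢

Answer: DISPENSED after coin 2, change 0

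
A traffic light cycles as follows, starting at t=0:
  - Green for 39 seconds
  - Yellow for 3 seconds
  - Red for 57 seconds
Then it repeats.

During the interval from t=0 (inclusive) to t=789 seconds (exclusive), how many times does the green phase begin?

Answer: 8

Derivation:
Cycle = 39+3+57 = 99s
green phase starts at t = k*99 + 0 for k=0,1,2,...
Need k*99+0 < 789 → k < 7.970
k ∈ {0, ..., 7} → 8 starts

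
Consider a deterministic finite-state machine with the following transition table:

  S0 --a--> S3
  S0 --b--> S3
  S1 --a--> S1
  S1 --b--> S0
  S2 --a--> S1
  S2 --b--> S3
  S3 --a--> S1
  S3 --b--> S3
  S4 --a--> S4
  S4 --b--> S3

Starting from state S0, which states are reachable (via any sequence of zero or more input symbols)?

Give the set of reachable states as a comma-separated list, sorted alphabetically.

BFS from S0:
  visit S0: S0--a-->S3 (new), S0--b-->S3 (seen)
  visit S3: S3--a-->S1 (new), S3--b-->S3 (seen)
  visit S1: S1--a-->S1 (seen), S1--b-->S0 (seen)

Answer: S0, S1, S3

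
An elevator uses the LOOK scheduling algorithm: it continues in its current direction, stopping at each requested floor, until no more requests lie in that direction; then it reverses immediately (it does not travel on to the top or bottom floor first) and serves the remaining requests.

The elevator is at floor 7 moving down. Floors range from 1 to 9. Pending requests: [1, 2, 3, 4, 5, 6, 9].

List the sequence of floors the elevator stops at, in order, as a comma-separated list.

Current: 7, moving DOWN
Serve below first (descending): [6, 5, 4, 3, 2, 1]
Then reverse, serve above (ascending): [9]

Answer: 6, 5, 4, 3, 2, 1, 9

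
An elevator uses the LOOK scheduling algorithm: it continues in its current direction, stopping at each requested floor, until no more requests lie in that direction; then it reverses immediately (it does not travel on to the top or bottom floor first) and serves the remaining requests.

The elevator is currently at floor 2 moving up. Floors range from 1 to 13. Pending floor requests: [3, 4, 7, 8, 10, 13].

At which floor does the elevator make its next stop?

Current floor: 2, direction: up
Requests above: [3, 4, 7, 8, 10, 13]
Requests below: []
Moving up and requests lie above → nearest above is min([3, 4, 7, 8, 10, 13]) = 3

Answer: 3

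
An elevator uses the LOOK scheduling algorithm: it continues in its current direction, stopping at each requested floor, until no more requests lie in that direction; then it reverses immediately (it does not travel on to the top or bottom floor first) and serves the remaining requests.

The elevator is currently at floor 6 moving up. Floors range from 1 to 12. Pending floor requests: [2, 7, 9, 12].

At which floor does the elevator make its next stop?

Answer: 7

Derivation:
Current floor: 6, direction: up
Requests above: [7, 9, 12]
Requests below: [2]
Moving up and requests lie above → nearest above is min([7, 9, 12]) = 7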